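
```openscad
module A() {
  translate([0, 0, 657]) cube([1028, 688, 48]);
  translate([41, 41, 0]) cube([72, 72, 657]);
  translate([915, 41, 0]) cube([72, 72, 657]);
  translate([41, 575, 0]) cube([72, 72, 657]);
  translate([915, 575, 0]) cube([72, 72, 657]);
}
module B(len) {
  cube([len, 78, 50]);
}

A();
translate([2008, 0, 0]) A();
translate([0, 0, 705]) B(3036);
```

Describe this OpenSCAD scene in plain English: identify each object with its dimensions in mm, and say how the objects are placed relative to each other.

A is a rectangular dining table. The top is 1028×688×48 mm with its upper surface at z = 705 mm. It stands on four 72×72 mm square legs, each inset 41 mm from the nearest pair of top edges, running from the floor to the underside of the top.

B is a rectangular beam 3036 mm long (x), 78 mm deep (y), 50 mm thick (z).

The beam spans the tops of two tables placed 980 mm apart, resting at z = 705 mm.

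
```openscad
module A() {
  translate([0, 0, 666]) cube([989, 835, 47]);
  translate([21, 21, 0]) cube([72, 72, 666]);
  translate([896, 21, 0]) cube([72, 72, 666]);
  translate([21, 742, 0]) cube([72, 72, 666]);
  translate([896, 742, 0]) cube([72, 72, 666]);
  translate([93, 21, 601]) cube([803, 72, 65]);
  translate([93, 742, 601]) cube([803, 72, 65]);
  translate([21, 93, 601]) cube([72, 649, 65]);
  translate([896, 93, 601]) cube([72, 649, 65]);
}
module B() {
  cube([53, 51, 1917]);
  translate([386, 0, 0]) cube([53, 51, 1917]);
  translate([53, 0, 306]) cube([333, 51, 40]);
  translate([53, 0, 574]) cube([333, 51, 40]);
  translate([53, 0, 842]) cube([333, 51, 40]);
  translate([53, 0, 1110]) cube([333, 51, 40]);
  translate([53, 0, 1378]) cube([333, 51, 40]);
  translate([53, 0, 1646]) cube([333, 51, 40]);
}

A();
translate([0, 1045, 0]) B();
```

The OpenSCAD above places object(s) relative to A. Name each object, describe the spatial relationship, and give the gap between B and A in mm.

A is a table. B is a ladder. The ladder is on the floor beside the table on its +y side. The gap between the ladder and the table is 210 mm.

The ladder's nearest face is 210 mm from the table's +y face.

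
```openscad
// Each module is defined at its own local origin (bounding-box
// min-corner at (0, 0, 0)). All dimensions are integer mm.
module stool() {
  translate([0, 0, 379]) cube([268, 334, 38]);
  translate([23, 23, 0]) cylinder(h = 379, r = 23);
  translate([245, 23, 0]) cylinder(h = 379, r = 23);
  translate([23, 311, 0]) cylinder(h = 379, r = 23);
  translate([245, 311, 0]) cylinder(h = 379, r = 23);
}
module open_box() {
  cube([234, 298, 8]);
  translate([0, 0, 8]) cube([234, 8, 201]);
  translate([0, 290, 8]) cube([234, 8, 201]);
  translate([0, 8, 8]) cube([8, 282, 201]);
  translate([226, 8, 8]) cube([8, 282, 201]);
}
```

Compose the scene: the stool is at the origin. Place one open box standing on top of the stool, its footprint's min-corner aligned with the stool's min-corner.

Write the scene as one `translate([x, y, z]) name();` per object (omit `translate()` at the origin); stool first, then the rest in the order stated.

stool();
translate([0, 0, 417]) open_box();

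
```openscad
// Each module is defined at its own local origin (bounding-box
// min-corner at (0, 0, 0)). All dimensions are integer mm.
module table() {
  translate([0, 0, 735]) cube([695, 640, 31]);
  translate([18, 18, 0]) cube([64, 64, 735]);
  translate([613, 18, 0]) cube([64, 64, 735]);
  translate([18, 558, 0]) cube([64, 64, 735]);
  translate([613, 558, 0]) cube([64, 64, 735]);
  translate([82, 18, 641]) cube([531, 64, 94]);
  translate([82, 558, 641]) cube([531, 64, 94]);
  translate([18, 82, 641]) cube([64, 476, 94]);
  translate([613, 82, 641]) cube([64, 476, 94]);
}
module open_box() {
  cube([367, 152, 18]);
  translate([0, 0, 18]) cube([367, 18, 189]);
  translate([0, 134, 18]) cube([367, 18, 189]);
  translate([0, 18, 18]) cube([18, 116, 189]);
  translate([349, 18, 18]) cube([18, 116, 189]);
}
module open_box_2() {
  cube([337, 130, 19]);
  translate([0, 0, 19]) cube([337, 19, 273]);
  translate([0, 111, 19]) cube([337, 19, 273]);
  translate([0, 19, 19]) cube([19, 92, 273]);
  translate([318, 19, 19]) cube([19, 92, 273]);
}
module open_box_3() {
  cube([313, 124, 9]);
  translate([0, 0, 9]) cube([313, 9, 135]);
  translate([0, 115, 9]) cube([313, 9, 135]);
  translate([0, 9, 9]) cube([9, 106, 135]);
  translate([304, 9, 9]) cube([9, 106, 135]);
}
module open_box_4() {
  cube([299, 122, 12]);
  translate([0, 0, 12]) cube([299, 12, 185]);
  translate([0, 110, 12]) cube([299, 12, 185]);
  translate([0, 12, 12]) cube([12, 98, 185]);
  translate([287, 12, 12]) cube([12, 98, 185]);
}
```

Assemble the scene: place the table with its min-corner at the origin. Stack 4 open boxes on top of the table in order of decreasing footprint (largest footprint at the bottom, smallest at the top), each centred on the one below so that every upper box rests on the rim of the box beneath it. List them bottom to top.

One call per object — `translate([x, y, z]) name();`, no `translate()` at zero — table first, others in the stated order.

table();
translate([164, 244, 766]) open_box();
translate([179, 255, 973]) open_box_2();
translate([191, 258, 1265]) open_box_3();
translate([198, 259, 1409]) open_box_4();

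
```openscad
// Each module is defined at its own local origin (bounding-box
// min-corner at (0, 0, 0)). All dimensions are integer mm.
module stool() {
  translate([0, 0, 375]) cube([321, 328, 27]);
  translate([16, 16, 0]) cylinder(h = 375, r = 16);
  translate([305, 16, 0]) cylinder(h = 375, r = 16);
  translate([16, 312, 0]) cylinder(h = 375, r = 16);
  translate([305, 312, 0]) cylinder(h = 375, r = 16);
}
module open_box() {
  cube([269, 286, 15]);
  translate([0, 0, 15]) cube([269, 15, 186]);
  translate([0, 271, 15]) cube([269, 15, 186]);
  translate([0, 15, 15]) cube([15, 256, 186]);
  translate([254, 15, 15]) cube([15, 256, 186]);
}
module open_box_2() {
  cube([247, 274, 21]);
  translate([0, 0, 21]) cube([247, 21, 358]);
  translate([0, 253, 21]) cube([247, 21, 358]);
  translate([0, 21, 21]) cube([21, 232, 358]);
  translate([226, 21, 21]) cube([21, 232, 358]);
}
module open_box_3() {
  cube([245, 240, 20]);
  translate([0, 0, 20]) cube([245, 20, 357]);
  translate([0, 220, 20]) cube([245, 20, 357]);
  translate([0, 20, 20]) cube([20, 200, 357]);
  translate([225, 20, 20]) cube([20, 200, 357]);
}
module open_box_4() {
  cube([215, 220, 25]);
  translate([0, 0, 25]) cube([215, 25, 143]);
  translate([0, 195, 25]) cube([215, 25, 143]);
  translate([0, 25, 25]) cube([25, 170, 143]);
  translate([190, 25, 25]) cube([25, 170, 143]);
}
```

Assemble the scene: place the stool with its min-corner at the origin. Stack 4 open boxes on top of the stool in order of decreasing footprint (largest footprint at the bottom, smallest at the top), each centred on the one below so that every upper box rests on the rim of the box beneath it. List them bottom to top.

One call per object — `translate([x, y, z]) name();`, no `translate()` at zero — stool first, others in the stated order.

stool();
translate([26, 21, 402]) open_box();
translate([37, 27, 603]) open_box_2();
translate([38, 44, 982]) open_box_3();
translate([53, 54, 1359]) open_box_4();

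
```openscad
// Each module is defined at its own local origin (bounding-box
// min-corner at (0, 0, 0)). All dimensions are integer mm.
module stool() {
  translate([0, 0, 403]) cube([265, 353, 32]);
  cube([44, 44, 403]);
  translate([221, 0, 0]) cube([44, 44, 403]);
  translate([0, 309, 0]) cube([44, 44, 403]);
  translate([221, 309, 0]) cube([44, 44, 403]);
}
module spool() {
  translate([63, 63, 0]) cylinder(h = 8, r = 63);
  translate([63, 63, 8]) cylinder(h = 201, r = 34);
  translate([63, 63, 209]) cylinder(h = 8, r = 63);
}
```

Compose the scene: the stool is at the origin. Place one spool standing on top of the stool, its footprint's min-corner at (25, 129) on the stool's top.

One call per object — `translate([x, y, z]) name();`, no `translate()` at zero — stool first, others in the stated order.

stool();
translate([25, 129, 435]) spool();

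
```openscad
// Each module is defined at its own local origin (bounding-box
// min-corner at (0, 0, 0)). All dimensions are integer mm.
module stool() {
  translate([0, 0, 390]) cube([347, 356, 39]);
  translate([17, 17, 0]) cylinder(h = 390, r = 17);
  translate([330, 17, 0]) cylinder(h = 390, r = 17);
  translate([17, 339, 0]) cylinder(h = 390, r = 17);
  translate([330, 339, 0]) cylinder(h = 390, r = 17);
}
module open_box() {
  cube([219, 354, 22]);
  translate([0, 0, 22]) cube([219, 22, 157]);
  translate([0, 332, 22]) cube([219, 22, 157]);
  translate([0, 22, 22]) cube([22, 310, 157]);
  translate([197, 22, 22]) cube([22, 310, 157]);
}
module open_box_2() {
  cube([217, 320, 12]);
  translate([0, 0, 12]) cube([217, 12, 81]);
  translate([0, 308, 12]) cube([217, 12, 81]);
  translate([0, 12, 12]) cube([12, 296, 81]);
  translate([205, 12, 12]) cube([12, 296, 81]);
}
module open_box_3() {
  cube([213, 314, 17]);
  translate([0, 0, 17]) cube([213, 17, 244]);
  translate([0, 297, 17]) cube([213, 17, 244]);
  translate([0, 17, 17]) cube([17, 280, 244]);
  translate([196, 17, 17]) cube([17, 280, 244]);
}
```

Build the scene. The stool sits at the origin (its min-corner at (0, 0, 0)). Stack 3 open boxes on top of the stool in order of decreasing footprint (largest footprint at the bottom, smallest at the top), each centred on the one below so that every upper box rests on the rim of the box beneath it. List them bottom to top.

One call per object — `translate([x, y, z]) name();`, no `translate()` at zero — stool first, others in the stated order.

stool();
translate([64, 1, 429]) open_box();
translate([65, 18, 608]) open_box_2();
translate([67, 21, 701]) open_box_3();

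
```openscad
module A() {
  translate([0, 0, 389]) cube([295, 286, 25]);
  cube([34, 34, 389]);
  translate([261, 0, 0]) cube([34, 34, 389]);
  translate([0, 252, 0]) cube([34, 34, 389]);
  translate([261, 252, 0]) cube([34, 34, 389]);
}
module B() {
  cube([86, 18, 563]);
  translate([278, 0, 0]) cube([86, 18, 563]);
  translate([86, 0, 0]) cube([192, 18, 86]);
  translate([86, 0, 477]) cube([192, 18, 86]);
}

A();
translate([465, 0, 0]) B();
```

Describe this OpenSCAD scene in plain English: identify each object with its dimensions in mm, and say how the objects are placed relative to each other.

A is a four-legged stool. The seat is a 295×286×25 mm slab whose top surface is at z = 414 mm; four square legs, each 34×34 mm in cross-section, run from the floor (z = 0) to the underside of the seat, each flush with a corner of the seat.

B is a picture frame with a 192×391 mm rectangular opening (x by z) and a uniform 86 mm border on every side. Frame depth is 18 mm along y. It is built from two vertical stiles running the full outside height and two horizontal rails spanning the gap between the stiles.

The picture frame is on the floor beside the stool on its +x side.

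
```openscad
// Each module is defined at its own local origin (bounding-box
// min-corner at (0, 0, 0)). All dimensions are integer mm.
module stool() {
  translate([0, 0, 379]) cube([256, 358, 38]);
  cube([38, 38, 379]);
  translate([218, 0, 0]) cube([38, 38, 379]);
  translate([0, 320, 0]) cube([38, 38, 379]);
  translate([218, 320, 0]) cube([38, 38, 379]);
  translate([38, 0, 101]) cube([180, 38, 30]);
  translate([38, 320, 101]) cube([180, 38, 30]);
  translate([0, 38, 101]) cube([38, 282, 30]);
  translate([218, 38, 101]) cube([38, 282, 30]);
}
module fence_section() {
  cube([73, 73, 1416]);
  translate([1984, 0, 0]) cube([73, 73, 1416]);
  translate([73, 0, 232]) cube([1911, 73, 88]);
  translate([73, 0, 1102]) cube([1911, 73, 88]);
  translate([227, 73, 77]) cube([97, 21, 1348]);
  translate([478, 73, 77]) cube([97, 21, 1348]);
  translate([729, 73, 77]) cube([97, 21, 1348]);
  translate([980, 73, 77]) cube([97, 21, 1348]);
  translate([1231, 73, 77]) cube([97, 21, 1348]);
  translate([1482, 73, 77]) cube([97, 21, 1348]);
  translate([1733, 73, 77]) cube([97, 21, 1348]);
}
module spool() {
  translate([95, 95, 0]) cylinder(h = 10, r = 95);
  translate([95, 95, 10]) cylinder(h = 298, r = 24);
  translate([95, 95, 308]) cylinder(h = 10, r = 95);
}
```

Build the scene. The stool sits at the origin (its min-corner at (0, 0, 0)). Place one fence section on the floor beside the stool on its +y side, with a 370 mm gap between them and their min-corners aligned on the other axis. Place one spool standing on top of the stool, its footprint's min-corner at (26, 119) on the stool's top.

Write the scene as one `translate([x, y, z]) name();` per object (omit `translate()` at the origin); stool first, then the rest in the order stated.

stool();
translate([0, 728, 0]) fence_section();
translate([26, 119, 417]) spool();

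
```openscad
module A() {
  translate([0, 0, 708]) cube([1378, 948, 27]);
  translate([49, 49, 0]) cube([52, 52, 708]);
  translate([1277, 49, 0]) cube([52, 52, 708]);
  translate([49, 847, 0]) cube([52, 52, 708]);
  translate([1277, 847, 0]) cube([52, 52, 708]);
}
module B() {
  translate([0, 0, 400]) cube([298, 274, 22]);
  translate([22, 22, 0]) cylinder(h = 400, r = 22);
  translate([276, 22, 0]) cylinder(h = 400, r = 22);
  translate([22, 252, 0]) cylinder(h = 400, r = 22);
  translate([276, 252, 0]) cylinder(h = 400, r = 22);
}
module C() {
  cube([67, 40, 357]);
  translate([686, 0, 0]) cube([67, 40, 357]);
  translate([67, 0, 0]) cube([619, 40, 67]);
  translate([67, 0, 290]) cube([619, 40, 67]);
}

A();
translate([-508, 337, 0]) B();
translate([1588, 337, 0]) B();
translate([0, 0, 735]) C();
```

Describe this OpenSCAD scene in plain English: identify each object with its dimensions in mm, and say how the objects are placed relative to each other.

A is a rectangular dining table. The top is 1378×948×27 mm with its upper surface at z = 735 mm. It stands on four 52×52 mm square legs, each inset 49 mm from the nearest pair of top edges, running from the floor to the underside of the top.

B is a four-legged stool. The seat is a 298×274×22 mm slab whose top surface is at z = 422 mm; four round legs, each 44 mm in diameter, run from the floor (z = 0) to the underside of the seat, each leg's axis is inset half a diameter from the nearest pair of seat edges (so the leg's bounding box is flush with the corner).

C is a rectangular picture frame lying in the x–z plane (depth along y). The opening is 619 mm wide (x) by 223 mm tall (z), surrounded by a border 67 mm wide on all four sides. The frame is 40 mm deep and is made of two full-height vertical stiles with two horizontal rails fitted between them.

Two stools sit around the table at the −x, +x sides. The picture frame is on top of the table.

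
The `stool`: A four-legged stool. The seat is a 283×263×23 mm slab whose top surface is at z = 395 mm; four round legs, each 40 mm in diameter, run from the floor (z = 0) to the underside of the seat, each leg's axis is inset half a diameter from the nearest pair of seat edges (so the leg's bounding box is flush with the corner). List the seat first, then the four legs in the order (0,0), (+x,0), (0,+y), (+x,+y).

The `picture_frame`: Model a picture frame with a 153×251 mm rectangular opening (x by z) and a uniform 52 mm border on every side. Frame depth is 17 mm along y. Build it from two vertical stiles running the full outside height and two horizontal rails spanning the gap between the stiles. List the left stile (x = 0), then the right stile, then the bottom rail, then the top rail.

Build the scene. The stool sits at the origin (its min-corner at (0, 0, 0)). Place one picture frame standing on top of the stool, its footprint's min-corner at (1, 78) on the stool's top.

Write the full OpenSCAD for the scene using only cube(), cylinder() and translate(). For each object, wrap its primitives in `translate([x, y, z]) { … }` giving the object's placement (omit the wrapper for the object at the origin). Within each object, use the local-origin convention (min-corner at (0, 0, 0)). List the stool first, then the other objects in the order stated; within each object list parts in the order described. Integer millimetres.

translate([0, 0, 372]) cube([283, 263, 23]);
translate([20, 20, 0]) cylinder(h = 372, r = 20);
translate([263, 20, 0]) cylinder(h = 372, r = 20);
translate([20, 243, 0]) cylinder(h = 372, r = 20);
translate([263, 243, 0]) cylinder(h = 372, r = 20);
translate([1, 78, 395]) {
  cube([52, 17, 355]);
  translate([205, 0, 0]) cube([52, 17, 355]);
  translate([52, 0, 0]) cube([153, 17, 52]);
  translate([52, 0, 303]) cube([153, 17, 52]);
}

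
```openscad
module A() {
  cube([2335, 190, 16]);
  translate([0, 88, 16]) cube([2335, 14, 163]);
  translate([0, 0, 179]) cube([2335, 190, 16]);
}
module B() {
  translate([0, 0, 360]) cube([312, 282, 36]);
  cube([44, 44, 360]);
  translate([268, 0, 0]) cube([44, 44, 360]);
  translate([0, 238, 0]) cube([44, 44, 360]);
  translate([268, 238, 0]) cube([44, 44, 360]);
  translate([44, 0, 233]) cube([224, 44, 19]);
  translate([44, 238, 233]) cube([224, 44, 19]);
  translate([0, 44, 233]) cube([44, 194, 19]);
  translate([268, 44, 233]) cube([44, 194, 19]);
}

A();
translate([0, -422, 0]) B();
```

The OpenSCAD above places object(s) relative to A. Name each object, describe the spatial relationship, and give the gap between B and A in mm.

A is an I-beam. B is a stool. The stool is on the floor beside the I-beam on its −y side. The gap between the stool and the I-beam is 140 mm.

The stool's nearest face is 140 mm from the I-beam's −y face.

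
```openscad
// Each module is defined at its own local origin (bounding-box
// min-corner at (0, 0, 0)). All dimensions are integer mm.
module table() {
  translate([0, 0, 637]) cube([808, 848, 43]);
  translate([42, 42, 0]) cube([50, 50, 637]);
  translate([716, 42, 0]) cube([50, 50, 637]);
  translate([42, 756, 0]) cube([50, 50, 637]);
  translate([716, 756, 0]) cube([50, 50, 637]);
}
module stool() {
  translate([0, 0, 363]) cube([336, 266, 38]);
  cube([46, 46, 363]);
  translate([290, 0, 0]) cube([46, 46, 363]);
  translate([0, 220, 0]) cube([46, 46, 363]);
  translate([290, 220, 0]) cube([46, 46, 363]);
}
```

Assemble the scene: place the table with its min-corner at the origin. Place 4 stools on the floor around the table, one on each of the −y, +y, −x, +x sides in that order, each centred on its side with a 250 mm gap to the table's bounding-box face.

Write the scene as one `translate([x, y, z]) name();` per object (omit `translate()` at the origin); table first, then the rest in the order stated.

table();
translate([236, -516, 0]) stool();
translate([236, 1098, 0]) stool();
translate([-586, 291, 0]) stool();
translate([1058, 291, 0]) stool();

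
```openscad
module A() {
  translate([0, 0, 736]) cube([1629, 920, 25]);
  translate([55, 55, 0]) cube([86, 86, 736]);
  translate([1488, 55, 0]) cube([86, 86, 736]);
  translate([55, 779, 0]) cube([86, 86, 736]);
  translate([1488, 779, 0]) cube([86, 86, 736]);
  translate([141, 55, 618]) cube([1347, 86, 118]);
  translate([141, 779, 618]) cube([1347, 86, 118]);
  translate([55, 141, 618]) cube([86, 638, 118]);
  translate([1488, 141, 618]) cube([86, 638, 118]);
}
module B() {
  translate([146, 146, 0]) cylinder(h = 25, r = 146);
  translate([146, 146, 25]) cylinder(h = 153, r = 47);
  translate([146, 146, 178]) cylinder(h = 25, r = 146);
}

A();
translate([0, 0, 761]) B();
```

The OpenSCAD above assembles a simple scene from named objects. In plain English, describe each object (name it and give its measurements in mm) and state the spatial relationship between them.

A is a table with a 1629×920 mm rectangular top, 25 mm thick, top surface at z = 761 mm, supported by four 86×86 mm square legs, each inset 55 mm from the nearest pair of top edges, running from the floor. Four apron rails, 86 mm thick and 118 mm tall, run between adjacent legs with their top edges flush with the underside of the top and their outer faces flush with the legs' outer faces.

B is a spool: two coaxial disc flanges of radius 146 mm and thickness 25 mm, joined by a core cylinder of radius 47 mm and height 153 mm. The lower flange rests on z = 0 and the three cylinders share a vertical axis.

The spool is on top of the table.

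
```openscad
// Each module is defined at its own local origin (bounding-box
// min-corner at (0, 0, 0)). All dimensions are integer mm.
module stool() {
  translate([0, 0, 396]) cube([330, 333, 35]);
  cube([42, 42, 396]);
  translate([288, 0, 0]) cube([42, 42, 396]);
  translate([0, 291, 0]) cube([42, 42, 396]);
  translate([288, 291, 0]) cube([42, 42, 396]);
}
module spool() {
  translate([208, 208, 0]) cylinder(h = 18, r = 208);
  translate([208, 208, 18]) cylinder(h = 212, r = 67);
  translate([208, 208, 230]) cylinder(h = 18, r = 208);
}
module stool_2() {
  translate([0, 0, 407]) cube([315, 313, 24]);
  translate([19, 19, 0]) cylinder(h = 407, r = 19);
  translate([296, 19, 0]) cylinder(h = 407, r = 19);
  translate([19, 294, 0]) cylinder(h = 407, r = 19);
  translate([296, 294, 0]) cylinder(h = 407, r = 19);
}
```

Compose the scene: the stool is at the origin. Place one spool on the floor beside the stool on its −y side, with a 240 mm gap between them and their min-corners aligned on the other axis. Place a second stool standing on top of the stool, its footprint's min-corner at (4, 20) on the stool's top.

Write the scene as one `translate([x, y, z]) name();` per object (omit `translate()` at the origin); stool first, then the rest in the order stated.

stool();
translate([0, -656, 0]) spool();
translate([4, 20, 431]) stool_2();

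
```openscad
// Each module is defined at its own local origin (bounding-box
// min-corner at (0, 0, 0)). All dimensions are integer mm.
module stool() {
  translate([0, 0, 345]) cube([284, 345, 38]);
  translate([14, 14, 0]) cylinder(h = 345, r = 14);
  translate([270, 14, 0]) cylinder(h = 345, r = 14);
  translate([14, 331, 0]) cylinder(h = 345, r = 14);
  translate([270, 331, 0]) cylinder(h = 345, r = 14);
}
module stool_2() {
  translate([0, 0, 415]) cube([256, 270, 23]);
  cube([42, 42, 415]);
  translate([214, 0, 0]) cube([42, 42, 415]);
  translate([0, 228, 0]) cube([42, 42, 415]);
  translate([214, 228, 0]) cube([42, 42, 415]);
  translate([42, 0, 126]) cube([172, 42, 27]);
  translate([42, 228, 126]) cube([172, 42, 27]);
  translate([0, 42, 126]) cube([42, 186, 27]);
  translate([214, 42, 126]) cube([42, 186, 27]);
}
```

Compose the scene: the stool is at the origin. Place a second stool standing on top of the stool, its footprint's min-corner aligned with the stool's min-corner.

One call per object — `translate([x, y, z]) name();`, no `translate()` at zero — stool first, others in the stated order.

stool();
translate([0, 0, 383]) stool_2();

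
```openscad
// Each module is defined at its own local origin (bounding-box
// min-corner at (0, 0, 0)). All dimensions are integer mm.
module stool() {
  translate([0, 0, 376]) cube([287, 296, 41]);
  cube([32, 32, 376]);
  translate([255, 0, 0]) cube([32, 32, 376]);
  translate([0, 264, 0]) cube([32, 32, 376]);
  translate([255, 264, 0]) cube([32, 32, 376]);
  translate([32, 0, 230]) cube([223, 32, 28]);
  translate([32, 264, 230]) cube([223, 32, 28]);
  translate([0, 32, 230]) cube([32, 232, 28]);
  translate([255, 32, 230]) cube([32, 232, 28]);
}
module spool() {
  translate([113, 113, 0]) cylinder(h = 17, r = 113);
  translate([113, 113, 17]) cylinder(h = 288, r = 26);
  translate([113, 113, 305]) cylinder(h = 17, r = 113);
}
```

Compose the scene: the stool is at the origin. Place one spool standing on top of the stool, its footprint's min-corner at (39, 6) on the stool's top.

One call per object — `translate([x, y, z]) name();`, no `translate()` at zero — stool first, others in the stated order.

stool();
translate([39, 6, 417]) spool();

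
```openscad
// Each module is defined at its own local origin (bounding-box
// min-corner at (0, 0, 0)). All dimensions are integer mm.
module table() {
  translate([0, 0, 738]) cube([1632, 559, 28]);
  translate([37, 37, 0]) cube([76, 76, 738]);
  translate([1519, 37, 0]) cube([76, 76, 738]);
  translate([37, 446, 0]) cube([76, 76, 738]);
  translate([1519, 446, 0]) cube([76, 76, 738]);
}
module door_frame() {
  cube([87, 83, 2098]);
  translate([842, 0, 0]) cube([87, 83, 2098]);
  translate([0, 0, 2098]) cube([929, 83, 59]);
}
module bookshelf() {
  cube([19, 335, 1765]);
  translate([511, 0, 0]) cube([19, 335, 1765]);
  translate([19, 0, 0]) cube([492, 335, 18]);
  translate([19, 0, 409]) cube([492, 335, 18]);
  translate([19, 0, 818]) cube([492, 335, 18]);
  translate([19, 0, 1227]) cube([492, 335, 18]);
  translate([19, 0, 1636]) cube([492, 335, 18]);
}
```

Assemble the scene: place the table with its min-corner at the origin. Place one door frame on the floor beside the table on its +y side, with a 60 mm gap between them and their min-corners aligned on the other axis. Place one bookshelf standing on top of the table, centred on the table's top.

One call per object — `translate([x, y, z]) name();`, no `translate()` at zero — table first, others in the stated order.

table();
translate([0, 619, 0]) door_frame();
translate([551, 112, 766]) bookshelf();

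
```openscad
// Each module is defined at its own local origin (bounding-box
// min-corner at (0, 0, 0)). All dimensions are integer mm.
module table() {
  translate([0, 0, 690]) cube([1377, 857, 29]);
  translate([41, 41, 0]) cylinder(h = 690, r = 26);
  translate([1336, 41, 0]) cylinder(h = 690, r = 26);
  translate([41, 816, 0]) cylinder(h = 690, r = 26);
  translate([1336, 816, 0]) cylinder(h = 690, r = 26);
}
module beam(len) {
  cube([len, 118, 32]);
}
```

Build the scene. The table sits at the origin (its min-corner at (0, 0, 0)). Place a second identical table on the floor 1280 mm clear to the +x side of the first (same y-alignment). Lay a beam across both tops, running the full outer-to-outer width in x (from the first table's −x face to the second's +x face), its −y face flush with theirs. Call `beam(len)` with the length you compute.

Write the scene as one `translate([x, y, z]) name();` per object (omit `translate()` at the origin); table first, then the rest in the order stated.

table();
translate([2657, 0, 0]) table();
translate([0, 0, 719]) beam(4034);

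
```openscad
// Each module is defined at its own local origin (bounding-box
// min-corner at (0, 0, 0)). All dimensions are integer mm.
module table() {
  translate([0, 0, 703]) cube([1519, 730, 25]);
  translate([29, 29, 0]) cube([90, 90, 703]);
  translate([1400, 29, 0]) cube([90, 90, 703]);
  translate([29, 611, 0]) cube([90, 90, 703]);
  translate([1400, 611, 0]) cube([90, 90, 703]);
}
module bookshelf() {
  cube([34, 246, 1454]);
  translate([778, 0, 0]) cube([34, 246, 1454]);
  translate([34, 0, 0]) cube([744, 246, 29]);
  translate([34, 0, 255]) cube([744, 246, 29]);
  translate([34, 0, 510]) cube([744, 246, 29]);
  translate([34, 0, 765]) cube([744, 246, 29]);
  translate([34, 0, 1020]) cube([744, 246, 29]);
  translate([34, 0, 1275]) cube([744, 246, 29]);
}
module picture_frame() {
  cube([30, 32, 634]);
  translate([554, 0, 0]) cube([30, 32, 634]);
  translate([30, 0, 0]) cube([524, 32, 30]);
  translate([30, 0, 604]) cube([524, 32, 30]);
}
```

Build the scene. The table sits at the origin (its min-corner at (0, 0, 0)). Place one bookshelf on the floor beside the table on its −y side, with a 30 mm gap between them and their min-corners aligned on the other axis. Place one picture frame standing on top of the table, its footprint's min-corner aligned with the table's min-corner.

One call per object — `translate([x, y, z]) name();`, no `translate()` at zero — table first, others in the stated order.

table();
translate([0, -276, 0]) bookshelf();
translate([0, 0, 728]) picture_frame();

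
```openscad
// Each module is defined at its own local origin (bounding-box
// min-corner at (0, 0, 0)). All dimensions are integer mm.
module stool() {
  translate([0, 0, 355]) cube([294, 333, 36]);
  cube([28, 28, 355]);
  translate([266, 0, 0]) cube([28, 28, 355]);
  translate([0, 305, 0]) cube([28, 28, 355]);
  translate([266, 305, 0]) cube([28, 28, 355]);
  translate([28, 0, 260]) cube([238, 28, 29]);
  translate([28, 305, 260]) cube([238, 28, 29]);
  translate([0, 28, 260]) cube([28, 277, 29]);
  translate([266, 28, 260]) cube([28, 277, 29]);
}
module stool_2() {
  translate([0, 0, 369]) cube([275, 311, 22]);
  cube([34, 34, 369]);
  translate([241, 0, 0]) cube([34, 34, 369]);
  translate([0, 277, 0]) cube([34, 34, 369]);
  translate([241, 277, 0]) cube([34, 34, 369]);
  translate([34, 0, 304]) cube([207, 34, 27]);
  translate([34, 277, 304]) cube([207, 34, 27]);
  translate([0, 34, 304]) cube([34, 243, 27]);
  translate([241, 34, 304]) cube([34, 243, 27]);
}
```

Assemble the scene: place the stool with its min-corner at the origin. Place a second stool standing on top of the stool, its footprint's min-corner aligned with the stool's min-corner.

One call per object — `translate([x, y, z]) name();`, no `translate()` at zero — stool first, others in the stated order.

stool();
translate([0, 0, 391]) stool_2();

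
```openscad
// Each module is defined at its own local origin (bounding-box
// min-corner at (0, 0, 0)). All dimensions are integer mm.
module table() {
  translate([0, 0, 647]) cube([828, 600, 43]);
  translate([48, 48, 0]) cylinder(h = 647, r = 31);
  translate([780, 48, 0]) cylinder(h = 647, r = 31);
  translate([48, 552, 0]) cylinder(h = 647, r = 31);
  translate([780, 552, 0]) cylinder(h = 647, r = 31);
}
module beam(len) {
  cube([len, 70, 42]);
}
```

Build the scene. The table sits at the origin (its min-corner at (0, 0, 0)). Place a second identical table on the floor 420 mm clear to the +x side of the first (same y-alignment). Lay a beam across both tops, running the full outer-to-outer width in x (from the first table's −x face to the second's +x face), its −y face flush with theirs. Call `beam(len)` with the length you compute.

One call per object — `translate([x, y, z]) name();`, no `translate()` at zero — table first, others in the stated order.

table();
translate([1248, 0, 0]) table();
translate([0, 0, 690]) beam(2076);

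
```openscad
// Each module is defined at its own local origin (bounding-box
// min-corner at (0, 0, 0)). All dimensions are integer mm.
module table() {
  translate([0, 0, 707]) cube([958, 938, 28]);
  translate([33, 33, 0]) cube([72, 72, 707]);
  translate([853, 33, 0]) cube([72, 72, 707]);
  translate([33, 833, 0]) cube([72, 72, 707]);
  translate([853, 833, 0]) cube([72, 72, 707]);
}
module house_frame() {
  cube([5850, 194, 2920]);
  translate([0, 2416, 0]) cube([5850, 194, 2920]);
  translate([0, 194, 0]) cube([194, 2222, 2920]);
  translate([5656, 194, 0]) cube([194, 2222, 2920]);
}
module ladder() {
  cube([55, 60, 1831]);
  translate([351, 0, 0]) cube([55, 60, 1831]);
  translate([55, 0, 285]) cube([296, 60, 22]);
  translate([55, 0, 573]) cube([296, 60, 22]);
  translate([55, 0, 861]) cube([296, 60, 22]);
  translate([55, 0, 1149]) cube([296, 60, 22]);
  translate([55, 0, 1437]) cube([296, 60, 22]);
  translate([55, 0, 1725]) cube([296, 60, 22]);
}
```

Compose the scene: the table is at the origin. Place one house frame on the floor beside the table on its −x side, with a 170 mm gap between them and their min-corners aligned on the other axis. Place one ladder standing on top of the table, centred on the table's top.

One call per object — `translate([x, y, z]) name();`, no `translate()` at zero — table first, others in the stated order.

table();
translate([-6020, 0, 0]) house_frame();
translate([276, 439, 735]) ladder();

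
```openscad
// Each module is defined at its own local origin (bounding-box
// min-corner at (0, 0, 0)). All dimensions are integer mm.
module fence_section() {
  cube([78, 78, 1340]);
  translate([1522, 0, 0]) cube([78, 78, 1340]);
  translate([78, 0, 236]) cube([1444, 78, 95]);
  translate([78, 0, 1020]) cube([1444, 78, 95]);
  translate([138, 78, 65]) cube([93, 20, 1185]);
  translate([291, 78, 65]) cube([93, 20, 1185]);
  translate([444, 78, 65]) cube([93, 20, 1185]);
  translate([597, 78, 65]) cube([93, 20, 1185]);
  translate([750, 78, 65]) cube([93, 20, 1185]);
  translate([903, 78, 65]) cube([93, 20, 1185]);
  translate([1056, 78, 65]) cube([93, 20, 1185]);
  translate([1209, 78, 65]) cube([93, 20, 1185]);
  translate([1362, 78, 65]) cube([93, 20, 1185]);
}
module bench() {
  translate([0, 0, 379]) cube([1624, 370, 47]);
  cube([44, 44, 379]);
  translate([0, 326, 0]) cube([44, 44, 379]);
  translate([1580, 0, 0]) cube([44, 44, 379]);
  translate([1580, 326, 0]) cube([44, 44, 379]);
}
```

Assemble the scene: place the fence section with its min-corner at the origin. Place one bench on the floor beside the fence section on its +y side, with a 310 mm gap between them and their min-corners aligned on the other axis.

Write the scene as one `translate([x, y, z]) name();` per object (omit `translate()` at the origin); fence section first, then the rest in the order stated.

fence_section();
translate([0, 408, 0]) bench();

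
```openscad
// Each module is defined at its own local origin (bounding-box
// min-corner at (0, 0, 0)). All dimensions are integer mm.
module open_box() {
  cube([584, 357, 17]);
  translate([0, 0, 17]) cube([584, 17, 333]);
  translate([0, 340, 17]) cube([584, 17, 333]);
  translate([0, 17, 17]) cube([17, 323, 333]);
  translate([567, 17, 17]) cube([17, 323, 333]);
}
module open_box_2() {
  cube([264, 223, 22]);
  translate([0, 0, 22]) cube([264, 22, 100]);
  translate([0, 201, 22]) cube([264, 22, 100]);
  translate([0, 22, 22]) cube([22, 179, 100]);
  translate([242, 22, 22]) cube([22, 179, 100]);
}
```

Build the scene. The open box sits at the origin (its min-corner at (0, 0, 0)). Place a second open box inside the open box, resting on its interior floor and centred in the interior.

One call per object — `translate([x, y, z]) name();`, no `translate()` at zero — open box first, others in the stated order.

open_box();
translate([160, 67, 17]) open_box_2();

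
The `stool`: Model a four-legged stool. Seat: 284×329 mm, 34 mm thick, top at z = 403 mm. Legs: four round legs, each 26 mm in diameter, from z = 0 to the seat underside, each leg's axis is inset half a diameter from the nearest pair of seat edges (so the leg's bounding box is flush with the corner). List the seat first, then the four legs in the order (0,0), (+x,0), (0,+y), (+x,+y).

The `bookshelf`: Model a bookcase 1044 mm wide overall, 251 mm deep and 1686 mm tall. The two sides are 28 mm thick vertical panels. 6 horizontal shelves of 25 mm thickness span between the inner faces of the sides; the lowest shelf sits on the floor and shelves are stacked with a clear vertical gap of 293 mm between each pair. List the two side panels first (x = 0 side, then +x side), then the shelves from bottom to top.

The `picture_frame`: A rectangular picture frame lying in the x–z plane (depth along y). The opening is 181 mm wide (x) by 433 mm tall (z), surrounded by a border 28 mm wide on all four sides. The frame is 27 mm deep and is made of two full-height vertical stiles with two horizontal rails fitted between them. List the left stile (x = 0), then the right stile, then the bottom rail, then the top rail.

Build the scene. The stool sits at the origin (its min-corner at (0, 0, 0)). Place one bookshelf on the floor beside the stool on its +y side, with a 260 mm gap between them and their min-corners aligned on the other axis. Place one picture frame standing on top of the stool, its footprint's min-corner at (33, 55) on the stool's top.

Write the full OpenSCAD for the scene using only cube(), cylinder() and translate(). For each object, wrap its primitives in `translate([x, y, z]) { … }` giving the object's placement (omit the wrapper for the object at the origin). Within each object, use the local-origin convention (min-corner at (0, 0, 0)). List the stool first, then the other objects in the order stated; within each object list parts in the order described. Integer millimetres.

translate([0, 0, 369]) cube([284, 329, 34]);
translate([13, 13, 0]) cylinder(h = 369, r = 13);
translate([271, 13, 0]) cylinder(h = 369, r = 13);
translate([13, 316, 0]) cylinder(h = 369, r = 13);
translate([271, 316, 0]) cylinder(h = 369, r = 13);
translate([0, 589, 0]) {
  cube([28, 251, 1686]);
  translate([1016, 0, 0]) cube([28, 251, 1686]);
  translate([28, 0, 0]) cube([988, 251, 25]);
  translate([28, 0, 318]) cube([988, 251, 25]);
  translate([28, 0, 636]) cube([988, 251, 25]);
  translate([28, 0, 954]) cube([988, 251, 25]);
  translate([28, 0, 1272]) cube([988, 251, 25]);
  translate([28, 0, 1590]) cube([988, 251, 25]);
}
translate([33, 55, 403]) {
  cube([28, 27, 489]);
  translate([209, 0, 0]) cube([28, 27, 489]);
  translate([28, 0, 0]) cube([181, 27, 28]);
  translate([28, 0, 461]) cube([181, 27, 28]);
}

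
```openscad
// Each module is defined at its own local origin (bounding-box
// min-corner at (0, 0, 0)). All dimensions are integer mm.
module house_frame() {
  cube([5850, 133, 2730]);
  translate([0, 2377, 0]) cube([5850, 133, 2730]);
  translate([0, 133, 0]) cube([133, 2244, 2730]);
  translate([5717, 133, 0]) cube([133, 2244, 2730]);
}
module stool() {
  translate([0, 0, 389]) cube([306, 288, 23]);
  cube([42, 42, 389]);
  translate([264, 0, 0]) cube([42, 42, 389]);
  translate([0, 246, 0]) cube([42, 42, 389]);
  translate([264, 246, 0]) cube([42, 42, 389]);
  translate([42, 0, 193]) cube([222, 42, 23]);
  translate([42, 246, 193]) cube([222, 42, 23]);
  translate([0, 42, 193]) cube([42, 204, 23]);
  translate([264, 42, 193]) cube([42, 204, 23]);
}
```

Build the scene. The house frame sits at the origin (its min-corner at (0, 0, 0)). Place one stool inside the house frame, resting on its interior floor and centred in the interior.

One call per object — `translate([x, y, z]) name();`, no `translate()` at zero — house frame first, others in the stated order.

house_frame();
translate([2772, 1111, 0]) stool();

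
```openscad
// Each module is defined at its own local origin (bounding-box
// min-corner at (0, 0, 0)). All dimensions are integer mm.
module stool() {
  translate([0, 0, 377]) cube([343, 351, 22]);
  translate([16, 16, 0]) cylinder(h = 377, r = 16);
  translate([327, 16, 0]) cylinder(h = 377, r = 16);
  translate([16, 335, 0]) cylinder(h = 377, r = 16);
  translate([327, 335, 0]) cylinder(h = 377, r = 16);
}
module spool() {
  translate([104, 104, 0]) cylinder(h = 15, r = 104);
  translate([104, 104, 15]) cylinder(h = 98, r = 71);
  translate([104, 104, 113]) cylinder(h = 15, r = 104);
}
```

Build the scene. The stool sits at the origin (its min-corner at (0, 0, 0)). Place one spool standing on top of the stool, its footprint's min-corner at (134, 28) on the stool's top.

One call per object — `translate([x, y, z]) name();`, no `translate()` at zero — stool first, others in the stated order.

stool();
translate([134, 28, 399]) spool();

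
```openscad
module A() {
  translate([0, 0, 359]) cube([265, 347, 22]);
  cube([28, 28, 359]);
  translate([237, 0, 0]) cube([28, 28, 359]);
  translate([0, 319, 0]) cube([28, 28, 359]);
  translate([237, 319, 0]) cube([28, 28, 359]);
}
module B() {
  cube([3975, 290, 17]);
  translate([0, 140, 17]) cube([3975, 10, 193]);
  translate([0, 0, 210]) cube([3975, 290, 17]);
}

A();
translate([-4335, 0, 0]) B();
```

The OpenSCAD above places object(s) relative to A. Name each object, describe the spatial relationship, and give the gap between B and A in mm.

A is a stool. B is an I-beam. The I-beam is on the floor beside the stool on its −x side. The gap between the I-beam and the stool is 360 mm.

The I-beam's nearest face is 360 mm from the stool's −x face.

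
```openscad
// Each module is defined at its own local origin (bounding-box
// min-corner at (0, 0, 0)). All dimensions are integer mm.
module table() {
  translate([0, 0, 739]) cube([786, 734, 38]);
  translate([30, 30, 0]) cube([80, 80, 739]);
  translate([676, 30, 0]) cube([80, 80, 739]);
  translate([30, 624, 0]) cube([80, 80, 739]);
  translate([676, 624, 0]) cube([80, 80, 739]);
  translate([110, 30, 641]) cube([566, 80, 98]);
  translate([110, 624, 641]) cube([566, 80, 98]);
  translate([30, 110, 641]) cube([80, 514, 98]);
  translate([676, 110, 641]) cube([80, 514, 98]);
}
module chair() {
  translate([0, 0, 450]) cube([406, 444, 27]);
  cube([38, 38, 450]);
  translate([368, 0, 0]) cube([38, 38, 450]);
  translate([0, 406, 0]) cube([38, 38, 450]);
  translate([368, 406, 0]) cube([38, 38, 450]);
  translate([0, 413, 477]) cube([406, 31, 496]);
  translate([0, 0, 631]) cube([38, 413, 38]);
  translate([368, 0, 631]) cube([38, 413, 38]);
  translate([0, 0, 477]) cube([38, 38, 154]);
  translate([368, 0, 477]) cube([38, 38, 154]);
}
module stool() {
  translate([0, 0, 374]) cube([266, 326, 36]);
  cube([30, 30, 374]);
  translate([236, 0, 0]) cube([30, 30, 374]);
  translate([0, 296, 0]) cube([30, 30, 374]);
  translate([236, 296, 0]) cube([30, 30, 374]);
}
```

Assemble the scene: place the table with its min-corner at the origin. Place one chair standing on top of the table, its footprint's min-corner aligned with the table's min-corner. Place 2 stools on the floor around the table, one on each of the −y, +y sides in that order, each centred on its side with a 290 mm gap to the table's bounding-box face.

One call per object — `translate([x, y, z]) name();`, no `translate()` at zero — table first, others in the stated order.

table();
translate([0, 0, 777]) chair();
translate([260, -616, 0]) stool();
translate([260, 1024, 0]) stool();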